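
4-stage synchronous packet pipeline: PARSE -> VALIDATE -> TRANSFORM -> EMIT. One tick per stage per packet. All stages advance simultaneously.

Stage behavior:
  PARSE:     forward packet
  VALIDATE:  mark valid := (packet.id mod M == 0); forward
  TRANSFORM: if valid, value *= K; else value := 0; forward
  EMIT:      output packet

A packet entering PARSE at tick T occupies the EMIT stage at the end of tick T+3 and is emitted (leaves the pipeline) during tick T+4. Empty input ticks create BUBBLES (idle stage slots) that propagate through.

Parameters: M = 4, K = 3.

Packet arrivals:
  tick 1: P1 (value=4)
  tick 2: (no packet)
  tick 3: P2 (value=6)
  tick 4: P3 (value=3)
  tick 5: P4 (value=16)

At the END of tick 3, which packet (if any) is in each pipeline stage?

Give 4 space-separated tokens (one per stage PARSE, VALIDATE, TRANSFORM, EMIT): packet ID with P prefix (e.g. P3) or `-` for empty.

Tick 1: [PARSE:P1(v=4,ok=F), VALIDATE:-, TRANSFORM:-, EMIT:-] out:-; in:P1
Tick 2: [PARSE:-, VALIDATE:P1(v=4,ok=F), TRANSFORM:-, EMIT:-] out:-; in:-
Tick 3: [PARSE:P2(v=6,ok=F), VALIDATE:-, TRANSFORM:P1(v=0,ok=F), EMIT:-] out:-; in:P2
At end of tick 3: ['P2', '-', 'P1', '-']

Answer: P2 - P1 -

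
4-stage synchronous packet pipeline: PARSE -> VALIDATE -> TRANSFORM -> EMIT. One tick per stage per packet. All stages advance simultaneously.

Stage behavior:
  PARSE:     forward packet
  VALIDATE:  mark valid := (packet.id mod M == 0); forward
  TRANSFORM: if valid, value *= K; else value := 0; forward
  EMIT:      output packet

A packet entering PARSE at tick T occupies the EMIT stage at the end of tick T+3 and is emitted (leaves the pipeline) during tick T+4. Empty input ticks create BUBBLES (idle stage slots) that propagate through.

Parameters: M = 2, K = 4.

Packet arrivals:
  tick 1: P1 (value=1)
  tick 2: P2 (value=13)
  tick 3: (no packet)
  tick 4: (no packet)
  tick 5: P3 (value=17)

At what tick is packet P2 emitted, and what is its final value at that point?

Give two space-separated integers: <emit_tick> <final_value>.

Answer: 6 52

Derivation:
Tick 1: [PARSE:P1(v=1,ok=F), VALIDATE:-, TRANSFORM:-, EMIT:-] out:-; in:P1
Tick 2: [PARSE:P2(v=13,ok=F), VALIDATE:P1(v=1,ok=F), TRANSFORM:-, EMIT:-] out:-; in:P2
Tick 3: [PARSE:-, VALIDATE:P2(v=13,ok=T), TRANSFORM:P1(v=0,ok=F), EMIT:-] out:-; in:-
Tick 4: [PARSE:-, VALIDATE:-, TRANSFORM:P2(v=52,ok=T), EMIT:P1(v=0,ok=F)] out:-; in:-
Tick 5: [PARSE:P3(v=17,ok=F), VALIDATE:-, TRANSFORM:-, EMIT:P2(v=52,ok=T)] out:P1(v=0); in:P3
Tick 6: [PARSE:-, VALIDATE:P3(v=17,ok=F), TRANSFORM:-, EMIT:-] out:P2(v=52); in:-
Tick 7: [PARSE:-, VALIDATE:-, TRANSFORM:P3(v=0,ok=F), EMIT:-] out:-; in:-
Tick 8: [PARSE:-, VALIDATE:-, TRANSFORM:-, EMIT:P3(v=0,ok=F)] out:-; in:-
Tick 9: [PARSE:-, VALIDATE:-, TRANSFORM:-, EMIT:-] out:P3(v=0); in:-
P2: arrives tick 2, valid=True (id=2, id%2=0), emit tick 6, final value 52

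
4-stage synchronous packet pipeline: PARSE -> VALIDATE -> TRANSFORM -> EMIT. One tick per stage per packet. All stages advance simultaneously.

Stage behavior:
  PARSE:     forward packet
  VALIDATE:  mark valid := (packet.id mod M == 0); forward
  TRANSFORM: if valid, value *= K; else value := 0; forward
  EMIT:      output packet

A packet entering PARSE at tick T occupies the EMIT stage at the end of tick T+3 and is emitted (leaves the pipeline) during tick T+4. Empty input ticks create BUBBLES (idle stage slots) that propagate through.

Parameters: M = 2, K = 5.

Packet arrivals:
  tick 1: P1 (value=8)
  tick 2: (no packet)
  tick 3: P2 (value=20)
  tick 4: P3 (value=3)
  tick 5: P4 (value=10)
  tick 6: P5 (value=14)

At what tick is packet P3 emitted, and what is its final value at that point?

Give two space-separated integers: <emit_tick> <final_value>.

Answer: 8 0

Derivation:
Tick 1: [PARSE:P1(v=8,ok=F), VALIDATE:-, TRANSFORM:-, EMIT:-] out:-; in:P1
Tick 2: [PARSE:-, VALIDATE:P1(v=8,ok=F), TRANSFORM:-, EMIT:-] out:-; in:-
Tick 3: [PARSE:P2(v=20,ok=F), VALIDATE:-, TRANSFORM:P1(v=0,ok=F), EMIT:-] out:-; in:P2
Tick 4: [PARSE:P3(v=3,ok=F), VALIDATE:P2(v=20,ok=T), TRANSFORM:-, EMIT:P1(v=0,ok=F)] out:-; in:P3
Tick 5: [PARSE:P4(v=10,ok=F), VALIDATE:P3(v=3,ok=F), TRANSFORM:P2(v=100,ok=T), EMIT:-] out:P1(v=0); in:P4
Tick 6: [PARSE:P5(v=14,ok=F), VALIDATE:P4(v=10,ok=T), TRANSFORM:P3(v=0,ok=F), EMIT:P2(v=100,ok=T)] out:-; in:P5
Tick 7: [PARSE:-, VALIDATE:P5(v=14,ok=F), TRANSFORM:P4(v=50,ok=T), EMIT:P3(v=0,ok=F)] out:P2(v=100); in:-
Tick 8: [PARSE:-, VALIDATE:-, TRANSFORM:P5(v=0,ok=F), EMIT:P4(v=50,ok=T)] out:P3(v=0); in:-
Tick 9: [PARSE:-, VALIDATE:-, TRANSFORM:-, EMIT:P5(v=0,ok=F)] out:P4(v=50); in:-
Tick 10: [PARSE:-, VALIDATE:-, TRANSFORM:-, EMIT:-] out:P5(v=0); in:-
P3: arrives tick 4, valid=False (id=3, id%2=1), emit tick 8, final value 0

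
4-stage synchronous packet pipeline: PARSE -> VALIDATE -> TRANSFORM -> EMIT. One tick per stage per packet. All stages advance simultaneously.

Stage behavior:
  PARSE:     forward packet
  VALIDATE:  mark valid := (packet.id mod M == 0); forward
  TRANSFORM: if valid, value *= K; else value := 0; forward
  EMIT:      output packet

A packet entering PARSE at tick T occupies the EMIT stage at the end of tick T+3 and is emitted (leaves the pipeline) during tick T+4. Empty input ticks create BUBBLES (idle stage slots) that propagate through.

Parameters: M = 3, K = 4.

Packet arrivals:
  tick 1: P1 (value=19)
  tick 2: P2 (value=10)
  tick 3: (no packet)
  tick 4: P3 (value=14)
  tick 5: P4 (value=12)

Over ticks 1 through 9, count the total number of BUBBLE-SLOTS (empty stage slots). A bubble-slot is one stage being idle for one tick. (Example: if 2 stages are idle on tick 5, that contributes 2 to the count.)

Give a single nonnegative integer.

Answer: 20

Derivation:
Tick 1: [PARSE:P1(v=19,ok=F), VALIDATE:-, TRANSFORM:-, EMIT:-] out:-; bubbles=3
Tick 2: [PARSE:P2(v=10,ok=F), VALIDATE:P1(v=19,ok=F), TRANSFORM:-, EMIT:-] out:-; bubbles=2
Tick 3: [PARSE:-, VALIDATE:P2(v=10,ok=F), TRANSFORM:P1(v=0,ok=F), EMIT:-] out:-; bubbles=2
Tick 4: [PARSE:P3(v=14,ok=F), VALIDATE:-, TRANSFORM:P2(v=0,ok=F), EMIT:P1(v=0,ok=F)] out:-; bubbles=1
Tick 5: [PARSE:P4(v=12,ok=F), VALIDATE:P3(v=14,ok=T), TRANSFORM:-, EMIT:P2(v=0,ok=F)] out:P1(v=0); bubbles=1
Tick 6: [PARSE:-, VALIDATE:P4(v=12,ok=F), TRANSFORM:P3(v=56,ok=T), EMIT:-] out:P2(v=0); bubbles=2
Tick 7: [PARSE:-, VALIDATE:-, TRANSFORM:P4(v=0,ok=F), EMIT:P3(v=56,ok=T)] out:-; bubbles=2
Tick 8: [PARSE:-, VALIDATE:-, TRANSFORM:-, EMIT:P4(v=0,ok=F)] out:P3(v=56); bubbles=3
Tick 9: [PARSE:-, VALIDATE:-, TRANSFORM:-, EMIT:-] out:P4(v=0); bubbles=4
Total bubble-slots: 20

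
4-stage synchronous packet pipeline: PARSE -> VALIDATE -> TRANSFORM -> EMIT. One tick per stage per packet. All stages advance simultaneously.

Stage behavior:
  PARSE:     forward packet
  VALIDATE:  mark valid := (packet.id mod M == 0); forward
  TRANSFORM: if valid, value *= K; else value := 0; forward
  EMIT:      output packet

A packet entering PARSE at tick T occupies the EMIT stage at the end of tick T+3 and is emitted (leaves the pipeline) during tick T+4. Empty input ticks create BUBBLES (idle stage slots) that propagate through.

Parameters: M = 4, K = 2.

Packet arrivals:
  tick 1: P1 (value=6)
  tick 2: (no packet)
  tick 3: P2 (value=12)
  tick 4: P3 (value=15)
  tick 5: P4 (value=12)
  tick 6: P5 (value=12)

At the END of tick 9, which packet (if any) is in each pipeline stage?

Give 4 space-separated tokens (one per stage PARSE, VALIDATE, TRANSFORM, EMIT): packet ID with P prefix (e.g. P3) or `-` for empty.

Answer: - - - P5

Derivation:
Tick 1: [PARSE:P1(v=6,ok=F), VALIDATE:-, TRANSFORM:-, EMIT:-] out:-; in:P1
Tick 2: [PARSE:-, VALIDATE:P1(v=6,ok=F), TRANSFORM:-, EMIT:-] out:-; in:-
Tick 3: [PARSE:P2(v=12,ok=F), VALIDATE:-, TRANSFORM:P1(v=0,ok=F), EMIT:-] out:-; in:P2
Tick 4: [PARSE:P3(v=15,ok=F), VALIDATE:P2(v=12,ok=F), TRANSFORM:-, EMIT:P1(v=0,ok=F)] out:-; in:P3
Tick 5: [PARSE:P4(v=12,ok=F), VALIDATE:P3(v=15,ok=F), TRANSFORM:P2(v=0,ok=F), EMIT:-] out:P1(v=0); in:P4
Tick 6: [PARSE:P5(v=12,ok=F), VALIDATE:P4(v=12,ok=T), TRANSFORM:P3(v=0,ok=F), EMIT:P2(v=0,ok=F)] out:-; in:P5
Tick 7: [PARSE:-, VALIDATE:P5(v=12,ok=F), TRANSFORM:P4(v=24,ok=T), EMIT:P3(v=0,ok=F)] out:P2(v=0); in:-
Tick 8: [PARSE:-, VALIDATE:-, TRANSFORM:P5(v=0,ok=F), EMIT:P4(v=24,ok=T)] out:P3(v=0); in:-
Tick 9: [PARSE:-, VALIDATE:-, TRANSFORM:-, EMIT:P5(v=0,ok=F)] out:P4(v=24); in:-
At end of tick 9: ['-', '-', '-', 'P5']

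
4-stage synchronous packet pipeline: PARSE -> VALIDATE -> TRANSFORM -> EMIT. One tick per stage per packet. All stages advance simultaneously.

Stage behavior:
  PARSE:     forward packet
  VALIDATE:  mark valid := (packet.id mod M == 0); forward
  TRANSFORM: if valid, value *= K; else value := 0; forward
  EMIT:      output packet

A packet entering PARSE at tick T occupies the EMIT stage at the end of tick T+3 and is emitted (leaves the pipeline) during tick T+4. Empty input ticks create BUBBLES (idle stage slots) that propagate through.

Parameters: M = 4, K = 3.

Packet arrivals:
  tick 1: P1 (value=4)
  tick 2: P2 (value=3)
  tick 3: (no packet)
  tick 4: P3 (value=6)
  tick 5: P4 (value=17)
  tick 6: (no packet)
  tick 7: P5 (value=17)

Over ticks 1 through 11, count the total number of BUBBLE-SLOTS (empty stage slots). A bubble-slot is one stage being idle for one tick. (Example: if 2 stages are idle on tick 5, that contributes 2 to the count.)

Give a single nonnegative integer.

Answer: 24

Derivation:
Tick 1: [PARSE:P1(v=4,ok=F), VALIDATE:-, TRANSFORM:-, EMIT:-] out:-; bubbles=3
Tick 2: [PARSE:P2(v=3,ok=F), VALIDATE:P1(v=4,ok=F), TRANSFORM:-, EMIT:-] out:-; bubbles=2
Tick 3: [PARSE:-, VALIDATE:P2(v=3,ok=F), TRANSFORM:P1(v=0,ok=F), EMIT:-] out:-; bubbles=2
Tick 4: [PARSE:P3(v=6,ok=F), VALIDATE:-, TRANSFORM:P2(v=0,ok=F), EMIT:P1(v=0,ok=F)] out:-; bubbles=1
Tick 5: [PARSE:P4(v=17,ok=F), VALIDATE:P3(v=6,ok=F), TRANSFORM:-, EMIT:P2(v=0,ok=F)] out:P1(v=0); bubbles=1
Tick 6: [PARSE:-, VALIDATE:P4(v=17,ok=T), TRANSFORM:P3(v=0,ok=F), EMIT:-] out:P2(v=0); bubbles=2
Tick 7: [PARSE:P5(v=17,ok=F), VALIDATE:-, TRANSFORM:P4(v=51,ok=T), EMIT:P3(v=0,ok=F)] out:-; bubbles=1
Tick 8: [PARSE:-, VALIDATE:P5(v=17,ok=F), TRANSFORM:-, EMIT:P4(v=51,ok=T)] out:P3(v=0); bubbles=2
Tick 9: [PARSE:-, VALIDATE:-, TRANSFORM:P5(v=0,ok=F), EMIT:-] out:P4(v=51); bubbles=3
Tick 10: [PARSE:-, VALIDATE:-, TRANSFORM:-, EMIT:P5(v=0,ok=F)] out:-; bubbles=3
Tick 11: [PARSE:-, VALIDATE:-, TRANSFORM:-, EMIT:-] out:P5(v=0); bubbles=4
Total bubble-slots: 24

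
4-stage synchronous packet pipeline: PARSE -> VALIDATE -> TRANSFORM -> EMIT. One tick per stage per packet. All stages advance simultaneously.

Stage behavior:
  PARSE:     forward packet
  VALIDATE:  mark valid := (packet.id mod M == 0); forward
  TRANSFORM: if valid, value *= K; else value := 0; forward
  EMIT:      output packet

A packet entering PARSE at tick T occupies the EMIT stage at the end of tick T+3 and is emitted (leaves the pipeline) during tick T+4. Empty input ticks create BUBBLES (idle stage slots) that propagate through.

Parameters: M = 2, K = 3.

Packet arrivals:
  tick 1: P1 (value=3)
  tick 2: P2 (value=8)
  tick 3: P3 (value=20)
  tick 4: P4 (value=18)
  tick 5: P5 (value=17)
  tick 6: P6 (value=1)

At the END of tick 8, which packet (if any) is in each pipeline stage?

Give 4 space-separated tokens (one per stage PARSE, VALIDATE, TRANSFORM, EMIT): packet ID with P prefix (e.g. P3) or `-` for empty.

Tick 1: [PARSE:P1(v=3,ok=F), VALIDATE:-, TRANSFORM:-, EMIT:-] out:-; in:P1
Tick 2: [PARSE:P2(v=8,ok=F), VALIDATE:P1(v=3,ok=F), TRANSFORM:-, EMIT:-] out:-; in:P2
Tick 3: [PARSE:P3(v=20,ok=F), VALIDATE:P2(v=8,ok=T), TRANSFORM:P1(v=0,ok=F), EMIT:-] out:-; in:P3
Tick 4: [PARSE:P4(v=18,ok=F), VALIDATE:P3(v=20,ok=F), TRANSFORM:P2(v=24,ok=T), EMIT:P1(v=0,ok=F)] out:-; in:P4
Tick 5: [PARSE:P5(v=17,ok=F), VALIDATE:P4(v=18,ok=T), TRANSFORM:P3(v=0,ok=F), EMIT:P2(v=24,ok=T)] out:P1(v=0); in:P5
Tick 6: [PARSE:P6(v=1,ok=F), VALIDATE:P5(v=17,ok=F), TRANSFORM:P4(v=54,ok=T), EMIT:P3(v=0,ok=F)] out:P2(v=24); in:P6
Tick 7: [PARSE:-, VALIDATE:P6(v=1,ok=T), TRANSFORM:P5(v=0,ok=F), EMIT:P4(v=54,ok=T)] out:P3(v=0); in:-
Tick 8: [PARSE:-, VALIDATE:-, TRANSFORM:P6(v=3,ok=T), EMIT:P5(v=0,ok=F)] out:P4(v=54); in:-
At end of tick 8: ['-', '-', 'P6', 'P5']

Answer: - - P6 P5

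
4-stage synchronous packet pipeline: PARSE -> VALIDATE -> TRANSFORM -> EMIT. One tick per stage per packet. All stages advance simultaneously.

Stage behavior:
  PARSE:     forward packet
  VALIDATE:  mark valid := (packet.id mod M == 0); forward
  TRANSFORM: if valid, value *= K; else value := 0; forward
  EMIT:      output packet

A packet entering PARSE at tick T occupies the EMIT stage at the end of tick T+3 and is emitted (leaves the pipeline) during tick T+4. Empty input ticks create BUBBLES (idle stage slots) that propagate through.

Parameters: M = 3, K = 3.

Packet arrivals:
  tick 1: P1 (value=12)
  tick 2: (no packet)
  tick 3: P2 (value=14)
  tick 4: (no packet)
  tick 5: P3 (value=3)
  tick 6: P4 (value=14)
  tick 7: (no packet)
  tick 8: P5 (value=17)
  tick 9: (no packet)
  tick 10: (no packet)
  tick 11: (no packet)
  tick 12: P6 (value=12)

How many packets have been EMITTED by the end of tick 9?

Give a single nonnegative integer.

Tick 1: [PARSE:P1(v=12,ok=F), VALIDATE:-, TRANSFORM:-, EMIT:-] out:-; in:P1
Tick 2: [PARSE:-, VALIDATE:P1(v=12,ok=F), TRANSFORM:-, EMIT:-] out:-; in:-
Tick 3: [PARSE:P2(v=14,ok=F), VALIDATE:-, TRANSFORM:P1(v=0,ok=F), EMIT:-] out:-; in:P2
Tick 4: [PARSE:-, VALIDATE:P2(v=14,ok=F), TRANSFORM:-, EMIT:P1(v=0,ok=F)] out:-; in:-
Tick 5: [PARSE:P3(v=3,ok=F), VALIDATE:-, TRANSFORM:P2(v=0,ok=F), EMIT:-] out:P1(v=0); in:P3
Tick 6: [PARSE:P4(v=14,ok=F), VALIDATE:P3(v=3,ok=T), TRANSFORM:-, EMIT:P2(v=0,ok=F)] out:-; in:P4
Tick 7: [PARSE:-, VALIDATE:P4(v=14,ok=F), TRANSFORM:P3(v=9,ok=T), EMIT:-] out:P2(v=0); in:-
Tick 8: [PARSE:P5(v=17,ok=F), VALIDATE:-, TRANSFORM:P4(v=0,ok=F), EMIT:P3(v=9,ok=T)] out:-; in:P5
Tick 9: [PARSE:-, VALIDATE:P5(v=17,ok=F), TRANSFORM:-, EMIT:P4(v=0,ok=F)] out:P3(v=9); in:-
Emitted by tick 9: ['P1', 'P2', 'P3']

Answer: 3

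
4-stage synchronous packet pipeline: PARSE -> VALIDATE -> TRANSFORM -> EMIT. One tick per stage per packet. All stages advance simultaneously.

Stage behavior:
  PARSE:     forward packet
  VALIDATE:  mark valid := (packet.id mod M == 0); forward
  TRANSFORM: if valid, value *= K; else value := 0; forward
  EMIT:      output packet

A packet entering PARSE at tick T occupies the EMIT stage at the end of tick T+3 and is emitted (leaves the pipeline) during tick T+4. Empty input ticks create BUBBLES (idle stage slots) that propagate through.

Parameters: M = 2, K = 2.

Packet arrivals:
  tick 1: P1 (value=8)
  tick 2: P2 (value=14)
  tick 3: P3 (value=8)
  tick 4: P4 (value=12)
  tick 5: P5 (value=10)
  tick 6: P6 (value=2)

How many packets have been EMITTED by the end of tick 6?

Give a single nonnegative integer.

Answer: 2

Derivation:
Tick 1: [PARSE:P1(v=8,ok=F), VALIDATE:-, TRANSFORM:-, EMIT:-] out:-; in:P1
Tick 2: [PARSE:P2(v=14,ok=F), VALIDATE:P1(v=8,ok=F), TRANSFORM:-, EMIT:-] out:-; in:P2
Tick 3: [PARSE:P3(v=8,ok=F), VALIDATE:P2(v=14,ok=T), TRANSFORM:P1(v=0,ok=F), EMIT:-] out:-; in:P3
Tick 4: [PARSE:P4(v=12,ok=F), VALIDATE:P3(v=8,ok=F), TRANSFORM:P2(v=28,ok=T), EMIT:P1(v=0,ok=F)] out:-; in:P4
Tick 5: [PARSE:P5(v=10,ok=F), VALIDATE:P4(v=12,ok=T), TRANSFORM:P3(v=0,ok=F), EMIT:P2(v=28,ok=T)] out:P1(v=0); in:P5
Tick 6: [PARSE:P6(v=2,ok=F), VALIDATE:P5(v=10,ok=F), TRANSFORM:P4(v=24,ok=T), EMIT:P3(v=0,ok=F)] out:P2(v=28); in:P6
Emitted by tick 6: ['P1', 'P2']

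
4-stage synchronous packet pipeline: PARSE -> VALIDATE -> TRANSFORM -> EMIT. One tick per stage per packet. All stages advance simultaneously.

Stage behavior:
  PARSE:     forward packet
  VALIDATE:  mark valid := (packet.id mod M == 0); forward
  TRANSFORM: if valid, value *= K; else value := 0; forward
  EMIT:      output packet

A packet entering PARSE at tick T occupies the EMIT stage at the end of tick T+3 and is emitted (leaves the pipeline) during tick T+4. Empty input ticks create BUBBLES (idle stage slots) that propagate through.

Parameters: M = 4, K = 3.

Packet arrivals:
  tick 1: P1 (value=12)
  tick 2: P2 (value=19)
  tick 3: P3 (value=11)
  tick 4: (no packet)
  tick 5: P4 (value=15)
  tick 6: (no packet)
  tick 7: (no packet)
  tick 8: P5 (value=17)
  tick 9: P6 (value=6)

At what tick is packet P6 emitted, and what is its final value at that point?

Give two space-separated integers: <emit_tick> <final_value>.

Tick 1: [PARSE:P1(v=12,ok=F), VALIDATE:-, TRANSFORM:-, EMIT:-] out:-; in:P1
Tick 2: [PARSE:P2(v=19,ok=F), VALIDATE:P1(v=12,ok=F), TRANSFORM:-, EMIT:-] out:-; in:P2
Tick 3: [PARSE:P3(v=11,ok=F), VALIDATE:P2(v=19,ok=F), TRANSFORM:P1(v=0,ok=F), EMIT:-] out:-; in:P3
Tick 4: [PARSE:-, VALIDATE:P3(v=11,ok=F), TRANSFORM:P2(v=0,ok=F), EMIT:P1(v=0,ok=F)] out:-; in:-
Tick 5: [PARSE:P4(v=15,ok=F), VALIDATE:-, TRANSFORM:P3(v=0,ok=F), EMIT:P2(v=0,ok=F)] out:P1(v=0); in:P4
Tick 6: [PARSE:-, VALIDATE:P4(v=15,ok=T), TRANSFORM:-, EMIT:P3(v=0,ok=F)] out:P2(v=0); in:-
Tick 7: [PARSE:-, VALIDATE:-, TRANSFORM:P4(v=45,ok=T), EMIT:-] out:P3(v=0); in:-
Tick 8: [PARSE:P5(v=17,ok=F), VALIDATE:-, TRANSFORM:-, EMIT:P4(v=45,ok=T)] out:-; in:P5
Tick 9: [PARSE:P6(v=6,ok=F), VALIDATE:P5(v=17,ok=F), TRANSFORM:-, EMIT:-] out:P4(v=45); in:P6
Tick 10: [PARSE:-, VALIDATE:P6(v=6,ok=F), TRANSFORM:P5(v=0,ok=F), EMIT:-] out:-; in:-
Tick 11: [PARSE:-, VALIDATE:-, TRANSFORM:P6(v=0,ok=F), EMIT:P5(v=0,ok=F)] out:-; in:-
Tick 12: [PARSE:-, VALIDATE:-, TRANSFORM:-, EMIT:P6(v=0,ok=F)] out:P5(v=0); in:-
Tick 13: [PARSE:-, VALIDATE:-, TRANSFORM:-, EMIT:-] out:P6(v=0); in:-
P6: arrives tick 9, valid=False (id=6, id%4=2), emit tick 13, final value 0

Answer: 13 0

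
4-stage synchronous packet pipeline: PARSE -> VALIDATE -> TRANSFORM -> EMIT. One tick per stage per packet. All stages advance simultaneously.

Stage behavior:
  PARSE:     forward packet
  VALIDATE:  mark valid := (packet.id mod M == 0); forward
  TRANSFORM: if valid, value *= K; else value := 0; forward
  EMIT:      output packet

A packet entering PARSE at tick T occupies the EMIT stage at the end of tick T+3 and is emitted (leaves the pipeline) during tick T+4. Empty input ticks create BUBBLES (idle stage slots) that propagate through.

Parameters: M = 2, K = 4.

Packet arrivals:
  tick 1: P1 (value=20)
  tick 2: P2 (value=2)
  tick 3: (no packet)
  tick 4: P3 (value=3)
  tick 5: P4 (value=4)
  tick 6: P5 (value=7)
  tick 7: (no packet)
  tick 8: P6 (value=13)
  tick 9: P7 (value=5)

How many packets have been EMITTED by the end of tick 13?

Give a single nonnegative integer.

Tick 1: [PARSE:P1(v=20,ok=F), VALIDATE:-, TRANSFORM:-, EMIT:-] out:-; in:P1
Tick 2: [PARSE:P2(v=2,ok=F), VALIDATE:P1(v=20,ok=F), TRANSFORM:-, EMIT:-] out:-; in:P2
Tick 3: [PARSE:-, VALIDATE:P2(v=2,ok=T), TRANSFORM:P1(v=0,ok=F), EMIT:-] out:-; in:-
Tick 4: [PARSE:P3(v=3,ok=F), VALIDATE:-, TRANSFORM:P2(v=8,ok=T), EMIT:P1(v=0,ok=F)] out:-; in:P3
Tick 5: [PARSE:P4(v=4,ok=F), VALIDATE:P3(v=3,ok=F), TRANSFORM:-, EMIT:P2(v=8,ok=T)] out:P1(v=0); in:P4
Tick 6: [PARSE:P5(v=7,ok=F), VALIDATE:P4(v=4,ok=T), TRANSFORM:P3(v=0,ok=F), EMIT:-] out:P2(v=8); in:P5
Tick 7: [PARSE:-, VALIDATE:P5(v=7,ok=F), TRANSFORM:P4(v=16,ok=T), EMIT:P3(v=0,ok=F)] out:-; in:-
Tick 8: [PARSE:P6(v=13,ok=F), VALIDATE:-, TRANSFORM:P5(v=0,ok=F), EMIT:P4(v=16,ok=T)] out:P3(v=0); in:P6
Tick 9: [PARSE:P7(v=5,ok=F), VALIDATE:P6(v=13,ok=T), TRANSFORM:-, EMIT:P5(v=0,ok=F)] out:P4(v=16); in:P7
Tick 10: [PARSE:-, VALIDATE:P7(v=5,ok=F), TRANSFORM:P6(v=52,ok=T), EMIT:-] out:P5(v=0); in:-
Tick 11: [PARSE:-, VALIDATE:-, TRANSFORM:P7(v=0,ok=F), EMIT:P6(v=52,ok=T)] out:-; in:-
Tick 12: [PARSE:-, VALIDATE:-, TRANSFORM:-, EMIT:P7(v=0,ok=F)] out:P6(v=52); in:-
Tick 13: [PARSE:-, VALIDATE:-, TRANSFORM:-, EMIT:-] out:P7(v=0); in:-
Emitted by tick 13: ['P1', 'P2', 'P3', 'P4', 'P5', 'P6', 'P7']

Answer: 7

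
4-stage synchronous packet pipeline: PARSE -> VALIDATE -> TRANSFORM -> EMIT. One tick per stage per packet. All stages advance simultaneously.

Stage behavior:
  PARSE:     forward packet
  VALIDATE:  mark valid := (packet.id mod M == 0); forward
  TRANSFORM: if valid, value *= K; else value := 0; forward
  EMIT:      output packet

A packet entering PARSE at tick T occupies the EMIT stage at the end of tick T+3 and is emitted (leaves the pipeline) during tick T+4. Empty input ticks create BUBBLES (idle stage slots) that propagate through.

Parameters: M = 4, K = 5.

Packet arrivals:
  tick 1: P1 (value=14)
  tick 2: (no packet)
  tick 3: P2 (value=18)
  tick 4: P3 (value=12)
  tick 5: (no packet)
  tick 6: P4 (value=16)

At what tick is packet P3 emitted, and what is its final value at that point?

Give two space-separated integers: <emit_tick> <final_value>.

Tick 1: [PARSE:P1(v=14,ok=F), VALIDATE:-, TRANSFORM:-, EMIT:-] out:-; in:P1
Tick 2: [PARSE:-, VALIDATE:P1(v=14,ok=F), TRANSFORM:-, EMIT:-] out:-; in:-
Tick 3: [PARSE:P2(v=18,ok=F), VALIDATE:-, TRANSFORM:P1(v=0,ok=F), EMIT:-] out:-; in:P2
Tick 4: [PARSE:P3(v=12,ok=F), VALIDATE:P2(v=18,ok=F), TRANSFORM:-, EMIT:P1(v=0,ok=F)] out:-; in:P3
Tick 5: [PARSE:-, VALIDATE:P3(v=12,ok=F), TRANSFORM:P2(v=0,ok=F), EMIT:-] out:P1(v=0); in:-
Tick 6: [PARSE:P4(v=16,ok=F), VALIDATE:-, TRANSFORM:P3(v=0,ok=F), EMIT:P2(v=0,ok=F)] out:-; in:P4
Tick 7: [PARSE:-, VALIDATE:P4(v=16,ok=T), TRANSFORM:-, EMIT:P3(v=0,ok=F)] out:P2(v=0); in:-
Tick 8: [PARSE:-, VALIDATE:-, TRANSFORM:P4(v=80,ok=T), EMIT:-] out:P3(v=0); in:-
Tick 9: [PARSE:-, VALIDATE:-, TRANSFORM:-, EMIT:P4(v=80,ok=T)] out:-; in:-
Tick 10: [PARSE:-, VALIDATE:-, TRANSFORM:-, EMIT:-] out:P4(v=80); in:-
P3: arrives tick 4, valid=False (id=3, id%4=3), emit tick 8, final value 0

Answer: 8 0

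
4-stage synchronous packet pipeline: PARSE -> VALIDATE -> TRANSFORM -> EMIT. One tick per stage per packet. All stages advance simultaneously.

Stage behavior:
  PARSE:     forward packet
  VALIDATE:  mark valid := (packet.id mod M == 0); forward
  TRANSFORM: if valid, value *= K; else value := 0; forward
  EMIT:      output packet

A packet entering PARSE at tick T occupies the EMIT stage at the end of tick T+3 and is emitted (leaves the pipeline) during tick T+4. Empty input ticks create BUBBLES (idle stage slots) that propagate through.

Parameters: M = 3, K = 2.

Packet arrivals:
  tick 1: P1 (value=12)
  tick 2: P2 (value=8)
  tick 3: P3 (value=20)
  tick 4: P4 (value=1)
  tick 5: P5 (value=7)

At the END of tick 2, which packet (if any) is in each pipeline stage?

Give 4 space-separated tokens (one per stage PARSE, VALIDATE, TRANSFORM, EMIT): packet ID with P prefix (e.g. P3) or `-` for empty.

Tick 1: [PARSE:P1(v=12,ok=F), VALIDATE:-, TRANSFORM:-, EMIT:-] out:-; in:P1
Tick 2: [PARSE:P2(v=8,ok=F), VALIDATE:P1(v=12,ok=F), TRANSFORM:-, EMIT:-] out:-; in:P2
At end of tick 2: ['P2', 'P1', '-', '-']

Answer: P2 P1 - -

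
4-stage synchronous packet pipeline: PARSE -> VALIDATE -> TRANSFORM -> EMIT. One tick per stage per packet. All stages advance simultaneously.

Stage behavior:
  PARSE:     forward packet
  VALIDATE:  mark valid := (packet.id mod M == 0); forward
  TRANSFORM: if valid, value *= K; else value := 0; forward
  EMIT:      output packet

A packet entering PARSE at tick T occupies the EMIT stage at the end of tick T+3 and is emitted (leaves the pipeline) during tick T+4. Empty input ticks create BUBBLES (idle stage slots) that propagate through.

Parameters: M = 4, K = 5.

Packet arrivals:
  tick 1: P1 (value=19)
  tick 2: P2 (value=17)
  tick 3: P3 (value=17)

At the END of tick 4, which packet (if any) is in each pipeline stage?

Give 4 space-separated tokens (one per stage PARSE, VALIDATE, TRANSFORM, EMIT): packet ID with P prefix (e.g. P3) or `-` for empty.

Answer: - P3 P2 P1

Derivation:
Tick 1: [PARSE:P1(v=19,ok=F), VALIDATE:-, TRANSFORM:-, EMIT:-] out:-; in:P1
Tick 2: [PARSE:P2(v=17,ok=F), VALIDATE:P1(v=19,ok=F), TRANSFORM:-, EMIT:-] out:-; in:P2
Tick 3: [PARSE:P3(v=17,ok=F), VALIDATE:P2(v=17,ok=F), TRANSFORM:P1(v=0,ok=F), EMIT:-] out:-; in:P3
Tick 4: [PARSE:-, VALIDATE:P3(v=17,ok=F), TRANSFORM:P2(v=0,ok=F), EMIT:P1(v=0,ok=F)] out:-; in:-
At end of tick 4: ['-', 'P3', 'P2', 'P1']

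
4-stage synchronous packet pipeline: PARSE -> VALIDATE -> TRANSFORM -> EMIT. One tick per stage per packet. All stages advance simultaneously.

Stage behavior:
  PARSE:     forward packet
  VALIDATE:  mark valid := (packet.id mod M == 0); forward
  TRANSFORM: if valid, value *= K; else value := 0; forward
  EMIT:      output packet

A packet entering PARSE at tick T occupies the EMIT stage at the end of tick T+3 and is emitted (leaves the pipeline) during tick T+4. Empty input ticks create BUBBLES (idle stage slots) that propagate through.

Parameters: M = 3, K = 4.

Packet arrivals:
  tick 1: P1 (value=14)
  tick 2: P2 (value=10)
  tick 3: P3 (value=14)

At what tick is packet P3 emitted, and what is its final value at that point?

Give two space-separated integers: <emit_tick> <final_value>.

Tick 1: [PARSE:P1(v=14,ok=F), VALIDATE:-, TRANSFORM:-, EMIT:-] out:-; in:P1
Tick 2: [PARSE:P2(v=10,ok=F), VALIDATE:P1(v=14,ok=F), TRANSFORM:-, EMIT:-] out:-; in:P2
Tick 3: [PARSE:P3(v=14,ok=F), VALIDATE:P2(v=10,ok=F), TRANSFORM:P1(v=0,ok=F), EMIT:-] out:-; in:P3
Tick 4: [PARSE:-, VALIDATE:P3(v=14,ok=T), TRANSFORM:P2(v=0,ok=F), EMIT:P1(v=0,ok=F)] out:-; in:-
Tick 5: [PARSE:-, VALIDATE:-, TRANSFORM:P3(v=56,ok=T), EMIT:P2(v=0,ok=F)] out:P1(v=0); in:-
Tick 6: [PARSE:-, VALIDATE:-, TRANSFORM:-, EMIT:P3(v=56,ok=T)] out:P2(v=0); in:-
Tick 7: [PARSE:-, VALIDATE:-, TRANSFORM:-, EMIT:-] out:P3(v=56); in:-
P3: arrives tick 3, valid=True (id=3, id%3=0), emit tick 7, final value 56

Answer: 7 56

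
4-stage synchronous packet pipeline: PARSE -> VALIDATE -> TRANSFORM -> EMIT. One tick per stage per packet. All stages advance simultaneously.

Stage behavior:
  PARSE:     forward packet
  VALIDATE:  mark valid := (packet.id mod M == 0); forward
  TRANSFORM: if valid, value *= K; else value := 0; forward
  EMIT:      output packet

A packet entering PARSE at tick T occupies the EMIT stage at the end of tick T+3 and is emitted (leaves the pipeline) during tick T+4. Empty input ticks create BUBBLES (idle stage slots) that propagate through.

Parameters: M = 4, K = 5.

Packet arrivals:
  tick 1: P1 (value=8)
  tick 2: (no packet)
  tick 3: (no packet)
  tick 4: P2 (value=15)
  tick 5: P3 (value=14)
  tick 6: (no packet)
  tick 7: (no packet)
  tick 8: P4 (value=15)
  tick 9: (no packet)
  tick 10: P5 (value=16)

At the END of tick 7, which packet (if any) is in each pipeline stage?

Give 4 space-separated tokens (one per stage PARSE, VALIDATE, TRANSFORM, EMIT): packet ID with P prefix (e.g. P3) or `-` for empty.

Tick 1: [PARSE:P1(v=8,ok=F), VALIDATE:-, TRANSFORM:-, EMIT:-] out:-; in:P1
Tick 2: [PARSE:-, VALIDATE:P1(v=8,ok=F), TRANSFORM:-, EMIT:-] out:-; in:-
Tick 3: [PARSE:-, VALIDATE:-, TRANSFORM:P1(v=0,ok=F), EMIT:-] out:-; in:-
Tick 4: [PARSE:P2(v=15,ok=F), VALIDATE:-, TRANSFORM:-, EMIT:P1(v=0,ok=F)] out:-; in:P2
Tick 5: [PARSE:P3(v=14,ok=F), VALIDATE:P2(v=15,ok=F), TRANSFORM:-, EMIT:-] out:P1(v=0); in:P3
Tick 6: [PARSE:-, VALIDATE:P3(v=14,ok=F), TRANSFORM:P2(v=0,ok=F), EMIT:-] out:-; in:-
Tick 7: [PARSE:-, VALIDATE:-, TRANSFORM:P3(v=0,ok=F), EMIT:P2(v=0,ok=F)] out:-; in:-
At end of tick 7: ['-', '-', 'P3', 'P2']

Answer: - - P3 P2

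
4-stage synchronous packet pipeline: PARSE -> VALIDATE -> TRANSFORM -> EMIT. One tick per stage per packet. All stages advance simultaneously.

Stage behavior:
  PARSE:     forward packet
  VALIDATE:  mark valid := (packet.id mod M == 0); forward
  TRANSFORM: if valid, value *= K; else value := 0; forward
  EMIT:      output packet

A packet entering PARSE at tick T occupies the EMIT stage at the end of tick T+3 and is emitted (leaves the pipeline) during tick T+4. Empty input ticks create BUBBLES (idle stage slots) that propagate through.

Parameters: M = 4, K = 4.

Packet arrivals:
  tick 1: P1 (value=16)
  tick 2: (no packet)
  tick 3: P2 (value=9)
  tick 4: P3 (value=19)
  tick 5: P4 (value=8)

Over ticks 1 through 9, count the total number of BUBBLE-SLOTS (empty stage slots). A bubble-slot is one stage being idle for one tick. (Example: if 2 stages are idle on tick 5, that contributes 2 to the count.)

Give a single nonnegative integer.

Tick 1: [PARSE:P1(v=16,ok=F), VALIDATE:-, TRANSFORM:-, EMIT:-] out:-; bubbles=3
Tick 2: [PARSE:-, VALIDATE:P1(v=16,ok=F), TRANSFORM:-, EMIT:-] out:-; bubbles=3
Tick 3: [PARSE:P2(v=9,ok=F), VALIDATE:-, TRANSFORM:P1(v=0,ok=F), EMIT:-] out:-; bubbles=2
Tick 4: [PARSE:P3(v=19,ok=F), VALIDATE:P2(v=9,ok=F), TRANSFORM:-, EMIT:P1(v=0,ok=F)] out:-; bubbles=1
Tick 5: [PARSE:P4(v=8,ok=F), VALIDATE:P3(v=19,ok=F), TRANSFORM:P2(v=0,ok=F), EMIT:-] out:P1(v=0); bubbles=1
Tick 6: [PARSE:-, VALIDATE:P4(v=8,ok=T), TRANSFORM:P3(v=0,ok=F), EMIT:P2(v=0,ok=F)] out:-; bubbles=1
Tick 7: [PARSE:-, VALIDATE:-, TRANSFORM:P4(v=32,ok=T), EMIT:P3(v=0,ok=F)] out:P2(v=0); bubbles=2
Tick 8: [PARSE:-, VALIDATE:-, TRANSFORM:-, EMIT:P4(v=32,ok=T)] out:P3(v=0); bubbles=3
Tick 9: [PARSE:-, VALIDATE:-, TRANSFORM:-, EMIT:-] out:P4(v=32); bubbles=4
Total bubble-slots: 20

Answer: 20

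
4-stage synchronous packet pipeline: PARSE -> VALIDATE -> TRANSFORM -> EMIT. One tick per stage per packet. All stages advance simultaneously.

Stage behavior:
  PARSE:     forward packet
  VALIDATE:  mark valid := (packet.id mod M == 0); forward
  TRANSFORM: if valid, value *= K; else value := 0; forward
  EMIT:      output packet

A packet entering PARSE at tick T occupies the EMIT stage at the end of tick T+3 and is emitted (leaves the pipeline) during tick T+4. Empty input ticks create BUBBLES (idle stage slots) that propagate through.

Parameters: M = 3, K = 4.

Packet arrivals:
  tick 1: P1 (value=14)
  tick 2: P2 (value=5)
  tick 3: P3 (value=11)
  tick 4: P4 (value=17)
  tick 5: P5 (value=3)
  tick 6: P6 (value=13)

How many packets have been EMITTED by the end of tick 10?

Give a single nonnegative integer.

Answer: 6

Derivation:
Tick 1: [PARSE:P1(v=14,ok=F), VALIDATE:-, TRANSFORM:-, EMIT:-] out:-; in:P1
Tick 2: [PARSE:P2(v=5,ok=F), VALIDATE:P1(v=14,ok=F), TRANSFORM:-, EMIT:-] out:-; in:P2
Tick 3: [PARSE:P3(v=11,ok=F), VALIDATE:P2(v=5,ok=F), TRANSFORM:P1(v=0,ok=F), EMIT:-] out:-; in:P3
Tick 4: [PARSE:P4(v=17,ok=F), VALIDATE:P3(v=11,ok=T), TRANSFORM:P2(v=0,ok=F), EMIT:P1(v=0,ok=F)] out:-; in:P4
Tick 5: [PARSE:P5(v=3,ok=F), VALIDATE:P4(v=17,ok=F), TRANSFORM:P3(v=44,ok=T), EMIT:P2(v=0,ok=F)] out:P1(v=0); in:P5
Tick 6: [PARSE:P6(v=13,ok=F), VALIDATE:P5(v=3,ok=F), TRANSFORM:P4(v=0,ok=F), EMIT:P3(v=44,ok=T)] out:P2(v=0); in:P6
Tick 7: [PARSE:-, VALIDATE:P6(v=13,ok=T), TRANSFORM:P5(v=0,ok=F), EMIT:P4(v=0,ok=F)] out:P3(v=44); in:-
Tick 8: [PARSE:-, VALIDATE:-, TRANSFORM:P6(v=52,ok=T), EMIT:P5(v=0,ok=F)] out:P4(v=0); in:-
Tick 9: [PARSE:-, VALIDATE:-, TRANSFORM:-, EMIT:P6(v=52,ok=T)] out:P5(v=0); in:-
Tick 10: [PARSE:-, VALIDATE:-, TRANSFORM:-, EMIT:-] out:P6(v=52); in:-
Emitted by tick 10: ['P1', 'P2', 'P3', 'P4', 'P5', 'P6']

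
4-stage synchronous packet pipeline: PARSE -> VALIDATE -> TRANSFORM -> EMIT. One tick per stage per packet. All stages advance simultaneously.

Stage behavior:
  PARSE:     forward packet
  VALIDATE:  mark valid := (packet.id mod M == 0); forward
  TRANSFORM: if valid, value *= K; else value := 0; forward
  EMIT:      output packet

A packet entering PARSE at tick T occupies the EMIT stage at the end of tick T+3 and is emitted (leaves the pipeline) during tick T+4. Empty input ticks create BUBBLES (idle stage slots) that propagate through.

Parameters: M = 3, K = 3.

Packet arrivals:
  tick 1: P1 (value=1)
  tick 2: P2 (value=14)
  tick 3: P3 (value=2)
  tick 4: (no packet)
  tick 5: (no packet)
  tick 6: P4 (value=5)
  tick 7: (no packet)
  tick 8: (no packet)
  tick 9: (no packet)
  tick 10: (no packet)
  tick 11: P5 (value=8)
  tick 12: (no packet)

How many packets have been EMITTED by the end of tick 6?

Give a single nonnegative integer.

Tick 1: [PARSE:P1(v=1,ok=F), VALIDATE:-, TRANSFORM:-, EMIT:-] out:-; in:P1
Tick 2: [PARSE:P2(v=14,ok=F), VALIDATE:P1(v=1,ok=F), TRANSFORM:-, EMIT:-] out:-; in:P2
Tick 3: [PARSE:P3(v=2,ok=F), VALIDATE:P2(v=14,ok=F), TRANSFORM:P1(v=0,ok=F), EMIT:-] out:-; in:P3
Tick 4: [PARSE:-, VALIDATE:P3(v=2,ok=T), TRANSFORM:P2(v=0,ok=F), EMIT:P1(v=0,ok=F)] out:-; in:-
Tick 5: [PARSE:-, VALIDATE:-, TRANSFORM:P3(v=6,ok=T), EMIT:P2(v=0,ok=F)] out:P1(v=0); in:-
Tick 6: [PARSE:P4(v=5,ok=F), VALIDATE:-, TRANSFORM:-, EMIT:P3(v=6,ok=T)] out:P2(v=0); in:P4
Emitted by tick 6: ['P1', 'P2']

Answer: 2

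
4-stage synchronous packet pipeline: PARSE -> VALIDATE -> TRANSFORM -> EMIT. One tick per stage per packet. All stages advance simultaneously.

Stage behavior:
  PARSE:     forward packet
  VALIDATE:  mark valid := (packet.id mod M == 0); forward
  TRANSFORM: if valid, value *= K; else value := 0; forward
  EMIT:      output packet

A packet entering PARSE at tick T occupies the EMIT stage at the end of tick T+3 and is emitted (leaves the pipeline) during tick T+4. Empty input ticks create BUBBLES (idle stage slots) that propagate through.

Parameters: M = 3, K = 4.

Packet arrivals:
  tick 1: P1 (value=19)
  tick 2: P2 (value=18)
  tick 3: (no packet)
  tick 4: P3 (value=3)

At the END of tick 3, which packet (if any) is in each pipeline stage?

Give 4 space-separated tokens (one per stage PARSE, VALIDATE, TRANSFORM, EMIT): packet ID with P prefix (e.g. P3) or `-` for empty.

Answer: - P2 P1 -

Derivation:
Tick 1: [PARSE:P1(v=19,ok=F), VALIDATE:-, TRANSFORM:-, EMIT:-] out:-; in:P1
Tick 2: [PARSE:P2(v=18,ok=F), VALIDATE:P1(v=19,ok=F), TRANSFORM:-, EMIT:-] out:-; in:P2
Tick 3: [PARSE:-, VALIDATE:P2(v=18,ok=F), TRANSFORM:P1(v=0,ok=F), EMIT:-] out:-; in:-
At end of tick 3: ['-', 'P2', 'P1', '-']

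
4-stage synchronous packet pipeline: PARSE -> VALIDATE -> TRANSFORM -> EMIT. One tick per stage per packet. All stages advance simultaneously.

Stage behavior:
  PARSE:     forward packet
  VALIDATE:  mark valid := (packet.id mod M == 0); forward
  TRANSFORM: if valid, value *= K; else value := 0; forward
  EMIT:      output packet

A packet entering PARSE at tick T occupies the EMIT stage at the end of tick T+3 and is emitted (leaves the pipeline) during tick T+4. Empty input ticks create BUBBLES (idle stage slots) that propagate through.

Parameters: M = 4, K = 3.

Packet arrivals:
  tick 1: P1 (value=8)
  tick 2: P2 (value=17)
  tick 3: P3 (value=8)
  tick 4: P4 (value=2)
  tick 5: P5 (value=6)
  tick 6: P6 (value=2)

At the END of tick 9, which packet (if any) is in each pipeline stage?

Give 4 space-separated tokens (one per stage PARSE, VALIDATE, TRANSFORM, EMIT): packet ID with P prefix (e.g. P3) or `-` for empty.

Answer: - - - P6

Derivation:
Tick 1: [PARSE:P1(v=8,ok=F), VALIDATE:-, TRANSFORM:-, EMIT:-] out:-; in:P1
Tick 2: [PARSE:P2(v=17,ok=F), VALIDATE:P1(v=8,ok=F), TRANSFORM:-, EMIT:-] out:-; in:P2
Tick 3: [PARSE:P3(v=8,ok=F), VALIDATE:P2(v=17,ok=F), TRANSFORM:P1(v=0,ok=F), EMIT:-] out:-; in:P3
Tick 4: [PARSE:P4(v=2,ok=F), VALIDATE:P3(v=8,ok=F), TRANSFORM:P2(v=0,ok=F), EMIT:P1(v=0,ok=F)] out:-; in:P4
Tick 5: [PARSE:P5(v=6,ok=F), VALIDATE:P4(v=2,ok=T), TRANSFORM:P3(v=0,ok=F), EMIT:P2(v=0,ok=F)] out:P1(v=0); in:P5
Tick 6: [PARSE:P6(v=2,ok=F), VALIDATE:P5(v=6,ok=F), TRANSFORM:P4(v=6,ok=T), EMIT:P3(v=0,ok=F)] out:P2(v=0); in:P6
Tick 7: [PARSE:-, VALIDATE:P6(v=2,ok=F), TRANSFORM:P5(v=0,ok=F), EMIT:P4(v=6,ok=T)] out:P3(v=0); in:-
Tick 8: [PARSE:-, VALIDATE:-, TRANSFORM:P6(v=0,ok=F), EMIT:P5(v=0,ok=F)] out:P4(v=6); in:-
Tick 9: [PARSE:-, VALIDATE:-, TRANSFORM:-, EMIT:P6(v=0,ok=F)] out:P5(v=0); in:-
At end of tick 9: ['-', '-', '-', 'P6']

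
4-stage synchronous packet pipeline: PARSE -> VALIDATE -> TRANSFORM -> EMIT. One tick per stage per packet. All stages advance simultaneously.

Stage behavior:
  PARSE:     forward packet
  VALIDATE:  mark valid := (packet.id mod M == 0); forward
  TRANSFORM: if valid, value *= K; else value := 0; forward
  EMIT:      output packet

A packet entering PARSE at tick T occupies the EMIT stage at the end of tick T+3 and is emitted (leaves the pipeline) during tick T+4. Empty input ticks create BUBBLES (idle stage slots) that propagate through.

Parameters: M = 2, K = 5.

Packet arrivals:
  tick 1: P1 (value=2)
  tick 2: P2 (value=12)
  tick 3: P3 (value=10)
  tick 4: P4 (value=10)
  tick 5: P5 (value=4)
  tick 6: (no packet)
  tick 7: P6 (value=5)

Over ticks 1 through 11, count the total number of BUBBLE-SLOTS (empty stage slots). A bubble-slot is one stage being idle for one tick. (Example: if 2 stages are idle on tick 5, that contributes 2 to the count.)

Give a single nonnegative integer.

Answer: 20

Derivation:
Tick 1: [PARSE:P1(v=2,ok=F), VALIDATE:-, TRANSFORM:-, EMIT:-] out:-; bubbles=3
Tick 2: [PARSE:P2(v=12,ok=F), VALIDATE:P1(v=2,ok=F), TRANSFORM:-, EMIT:-] out:-; bubbles=2
Tick 3: [PARSE:P3(v=10,ok=F), VALIDATE:P2(v=12,ok=T), TRANSFORM:P1(v=0,ok=F), EMIT:-] out:-; bubbles=1
Tick 4: [PARSE:P4(v=10,ok=F), VALIDATE:P3(v=10,ok=F), TRANSFORM:P2(v=60,ok=T), EMIT:P1(v=0,ok=F)] out:-; bubbles=0
Tick 5: [PARSE:P5(v=4,ok=F), VALIDATE:P4(v=10,ok=T), TRANSFORM:P3(v=0,ok=F), EMIT:P2(v=60,ok=T)] out:P1(v=0); bubbles=0
Tick 6: [PARSE:-, VALIDATE:P5(v=4,ok=F), TRANSFORM:P4(v=50,ok=T), EMIT:P3(v=0,ok=F)] out:P2(v=60); bubbles=1
Tick 7: [PARSE:P6(v=5,ok=F), VALIDATE:-, TRANSFORM:P5(v=0,ok=F), EMIT:P4(v=50,ok=T)] out:P3(v=0); bubbles=1
Tick 8: [PARSE:-, VALIDATE:P6(v=5,ok=T), TRANSFORM:-, EMIT:P5(v=0,ok=F)] out:P4(v=50); bubbles=2
Tick 9: [PARSE:-, VALIDATE:-, TRANSFORM:P6(v=25,ok=T), EMIT:-] out:P5(v=0); bubbles=3
Tick 10: [PARSE:-, VALIDATE:-, TRANSFORM:-, EMIT:P6(v=25,ok=T)] out:-; bubbles=3
Tick 11: [PARSE:-, VALIDATE:-, TRANSFORM:-, EMIT:-] out:P6(v=25); bubbles=4
Total bubble-slots: 20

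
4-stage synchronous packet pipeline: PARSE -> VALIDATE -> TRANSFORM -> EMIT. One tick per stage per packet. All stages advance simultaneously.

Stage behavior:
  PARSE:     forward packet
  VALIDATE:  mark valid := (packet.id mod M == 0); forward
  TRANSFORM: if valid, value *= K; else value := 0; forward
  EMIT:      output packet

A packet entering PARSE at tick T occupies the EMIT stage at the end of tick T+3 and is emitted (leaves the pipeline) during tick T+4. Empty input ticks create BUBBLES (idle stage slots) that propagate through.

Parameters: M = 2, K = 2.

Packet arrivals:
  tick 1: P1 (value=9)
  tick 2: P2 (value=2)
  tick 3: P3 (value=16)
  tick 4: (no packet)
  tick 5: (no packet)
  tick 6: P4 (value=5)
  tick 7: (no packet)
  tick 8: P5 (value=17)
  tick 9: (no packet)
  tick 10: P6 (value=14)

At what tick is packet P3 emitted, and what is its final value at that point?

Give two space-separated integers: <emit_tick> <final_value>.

Tick 1: [PARSE:P1(v=9,ok=F), VALIDATE:-, TRANSFORM:-, EMIT:-] out:-; in:P1
Tick 2: [PARSE:P2(v=2,ok=F), VALIDATE:P1(v=9,ok=F), TRANSFORM:-, EMIT:-] out:-; in:P2
Tick 3: [PARSE:P3(v=16,ok=F), VALIDATE:P2(v=2,ok=T), TRANSFORM:P1(v=0,ok=F), EMIT:-] out:-; in:P3
Tick 4: [PARSE:-, VALIDATE:P3(v=16,ok=F), TRANSFORM:P2(v=4,ok=T), EMIT:P1(v=0,ok=F)] out:-; in:-
Tick 5: [PARSE:-, VALIDATE:-, TRANSFORM:P3(v=0,ok=F), EMIT:P2(v=4,ok=T)] out:P1(v=0); in:-
Tick 6: [PARSE:P4(v=5,ok=F), VALIDATE:-, TRANSFORM:-, EMIT:P3(v=0,ok=F)] out:P2(v=4); in:P4
Tick 7: [PARSE:-, VALIDATE:P4(v=5,ok=T), TRANSFORM:-, EMIT:-] out:P3(v=0); in:-
Tick 8: [PARSE:P5(v=17,ok=F), VALIDATE:-, TRANSFORM:P4(v=10,ok=T), EMIT:-] out:-; in:P5
Tick 9: [PARSE:-, VALIDATE:P5(v=17,ok=F), TRANSFORM:-, EMIT:P4(v=10,ok=T)] out:-; in:-
Tick 10: [PARSE:P6(v=14,ok=F), VALIDATE:-, TRANSFORM:P5(v=0,ok=F), EMIT:-] out:P4(v=10); in:P6
Tick 11: [PARSE:-, VALIDATE:P6(v=14,ok=T), TRANSFORM:-, EMIT:P5(v=0,ok=F)] out:-; in:-
Tick 12: [PARSE:-, VALIDATE:-, TRANSFORM:P6(v=28,ok=T), EMIT:-] out:P5(v=0); in:-
Tick 13: [PARSE:-, VALIDATE:-, TRANSFORM:-, EMIT:P6(v=28,ok=T)] out:-; in:-
Tick 14: [PARSE:-, VALIDATE:-, TRANSFORM:-, EMIT:-] out:P6(v=28); in:-
P3: arrives tick 3, valid=False (id=3, id%2=1), emit tick 7, final value 0

Answer: 7 0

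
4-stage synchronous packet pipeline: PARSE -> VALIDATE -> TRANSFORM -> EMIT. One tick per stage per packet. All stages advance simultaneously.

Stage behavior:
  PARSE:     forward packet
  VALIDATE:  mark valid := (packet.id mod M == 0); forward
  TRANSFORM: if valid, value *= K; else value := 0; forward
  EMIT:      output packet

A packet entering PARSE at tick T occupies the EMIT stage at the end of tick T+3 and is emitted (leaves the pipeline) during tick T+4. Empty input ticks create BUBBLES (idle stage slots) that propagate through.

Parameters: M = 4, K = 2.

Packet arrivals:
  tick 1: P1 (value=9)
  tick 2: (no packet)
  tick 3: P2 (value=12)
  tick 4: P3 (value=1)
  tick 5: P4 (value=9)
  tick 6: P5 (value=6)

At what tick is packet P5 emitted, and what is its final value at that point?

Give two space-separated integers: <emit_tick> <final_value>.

Tick 1: [PARSE:P1(v=9,ok=F), VALIDATE:-, TRANSFORM:-, EMIT:-] out:-; in:P1
Tick 2: [PARSE:-, VALIDATE:P1(v=9,ok=F), TRANSFORM:-, EMIT:-] out:-; in:-
Tick 3: [PARSE:P2(v=12,ok=F), VALIDATE:-, TRANSFORM:P1(v=0,ok=F), EMIT:-] out:-; in:P2
Tick 4: [PARSE:P3(v=1,ok=F), VALIDATE:P2(v=12,ok=F), TRANSFORM:-, EMIT:P1(v=0,ok=F)] out:-; in:P3
Tick 5: [PARSE:P4(v=9,ok=F), VALIDATE:P3(v=1,ok=F), TRANSFORM:P2(v=0,ok=F), EMIT:-] out:P1(v=0); in:P4
Tick 6: [PARSE:P5(v=6,ok=F), VALIDATE:P4(v=9,ok=T), TRANSFORM:P3(v=0,ok=F), EMIT:P2(v=0,ok=F)] out:-; in:P5
Tick 7: [PARSE:-, VALIDATE:P5(v=6,ok=F), TRANSFORM:P4(v=18,ok=T), EMIT:P3(v=0,ok=F)] out:P2(v=0); in:-
Tick 8: [PARSE:-, VALIDATE:-, TRANSFORM:P5(v=0,ok=F), EMIT:P4(v=18,ok=T)] out:P3(v=0); in:-
Tick 9: [PARSE:-, VALIDATE:-, TRANSFORM:-, EMIT:P5(v=0,ok=F)] out:P4(v=18); in:-
Tick 10: [PARSE:-, VALIDATE:-, TRANSFORM:-, EMIT:-] out:P5(v=0); in:-
P5: arrives tick 6, valid=False (id=5, id%4=1), emit tick 10, final value 0

Answer: 10 0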